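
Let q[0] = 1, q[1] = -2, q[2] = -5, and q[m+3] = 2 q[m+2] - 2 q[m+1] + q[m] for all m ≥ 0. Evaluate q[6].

q[3] = 2*(-5) - 2*(-2) + 1 = -5
q[4] = 2*(-5) - 2*(-5) + (-2) = -2
q[5] = 2*(-2) - 2*(-5) + (-5) = 1
q[6] = 2*1 - 2*(-2) + (-5) = 1

1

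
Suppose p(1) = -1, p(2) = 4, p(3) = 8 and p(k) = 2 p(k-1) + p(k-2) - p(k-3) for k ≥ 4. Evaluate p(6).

105

p(4) = 2*8 + 4 - (-1) = 21
p(5) = 2*21 + 8 - 4 = 46
p(6) = 2*46 + 21 - 8 = 105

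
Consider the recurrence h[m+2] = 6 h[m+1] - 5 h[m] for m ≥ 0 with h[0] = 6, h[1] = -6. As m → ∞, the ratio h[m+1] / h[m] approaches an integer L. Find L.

5

The characteristic equation is r^2 - 6r + 5 = 0, which factors as (r - 5)(r - 1) = 0.
So the roots are 5 and 1. Since |5| > |1| and the coefficient of 5^m is non-zero, the ratio tends to 5.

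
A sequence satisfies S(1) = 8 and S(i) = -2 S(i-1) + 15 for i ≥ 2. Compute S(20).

-1572859

The fixed point is 15/(1 + 2) = 5, so S(i) - 5 = -2(S(i-1) - 5).
Hence S(i) = 3·(-2)^{i-1} + 5.
S(20) = 3·(-2)^{19} + 5 = 3·-524288 + 5 = -1572859.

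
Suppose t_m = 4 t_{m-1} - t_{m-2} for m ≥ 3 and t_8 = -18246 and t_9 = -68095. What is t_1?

Rearranging, t_{m-2} = -(t_m - 4 t_{m-1}).
t_7 = -(-68095 - 4(-18246)) = -4889
t_6 = -(-18246 - 4(-4889)) = -1310
t_5 = -(-4889 - 4(-1310)) = -351
t_4 = -(-1310 - 4(-351)) = -94
t_3 = -(-351 - 4(-94)) = -25
t_2 = -(-94 - 4(-25)) = -6
t_1 = -(-25 - 4(-6)) = 1

1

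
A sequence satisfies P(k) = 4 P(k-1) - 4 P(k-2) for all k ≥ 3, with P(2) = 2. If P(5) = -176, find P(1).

Let P(1) = z.
P(3) = 8 - 4z
P(4) = 24 - 16z
P(5) = 64 - 48z
So 64 - 48z = -176, giving z = 5.

5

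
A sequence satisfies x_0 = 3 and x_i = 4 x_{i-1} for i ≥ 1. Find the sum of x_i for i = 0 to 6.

16383

x_1 = 4*3 = 12
x_2 = 4*12 = 48
x_3 = 4*48 = 192
x_4 = 4*192 = 768
x_5 = 4*768 = 3072
x_6 = 4*3072 = 12288
Sum = 3 + 12 + 48 + 192 + 768 + 3072 + 12288 = 16383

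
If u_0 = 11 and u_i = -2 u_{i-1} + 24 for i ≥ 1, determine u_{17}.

The fixed point is 24/(1 + 2) = 8, so u_i - 8 = -2(u_{i-1} - 8).
Hence u_i = 3·(-2)^i + 8.
u_{17} = 3·(-2)^{17} + 8 = 3·-131072 + 8 = -393208.

-393208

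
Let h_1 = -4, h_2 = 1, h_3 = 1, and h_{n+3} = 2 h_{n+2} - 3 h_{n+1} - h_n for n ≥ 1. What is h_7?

-21

h_4 = 2(1) - 3(1) - (-4) = 3
h_5 = 2(3) - 3(1) - 1 = 2
h_6 = 2(2) - 3(3) - 1 = -6
h_7 = 2(-6) - 3(2) - 3 = -21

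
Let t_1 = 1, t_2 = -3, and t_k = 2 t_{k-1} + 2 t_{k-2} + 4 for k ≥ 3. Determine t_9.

t_3 = 2·(-3) + 2·1 + 4 = 0
t_4 = 2·0 + 2·(-3) + 4 = -2
t_5 = 2·(-2) + 2·0 + 4 = 0
t_6 = 2·0 + 2·(-2) + 4 = 0
t_7 = 2·0 + 2·0 + 4 = 4
t_8 = 2·4 + 2·0 + 4 = 12
t_9 = 2·12 + 2·4 + 4 = 36

36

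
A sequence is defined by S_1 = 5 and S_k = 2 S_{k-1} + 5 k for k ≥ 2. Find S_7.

1235

S_2 = 2(5) + 10 = 20
S_3 = 2(20) + 15 = 55
S_4 = 2(55) + 20 = 130
S_5 = 2(130) + 25 = 285
S_6 = 2(285) + 30 = 600
S_7 = 2(600) + 35 = 1235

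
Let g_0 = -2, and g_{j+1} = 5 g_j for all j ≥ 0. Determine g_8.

g_1 = 5·(-2) = -10
g_2 = 5·(-10) = -50
g_3 = 5·(-50) = -250
g_4 = 5·(-250) = -1250
g_5 = 5·(-1250) = -6250
g_6 = 5·(-6250) = -31250
g_7 = 5·(-31250) = -156250
g_8 = 5·(-156250) = -781250

-781250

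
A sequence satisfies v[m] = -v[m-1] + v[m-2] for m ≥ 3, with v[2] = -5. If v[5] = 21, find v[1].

3

Let v[1] = x.
v[3] = 5 + x
v[4] = -10 - x
v[5] = 15 + 2x
So 15 + 2x = 21, giving x = 3.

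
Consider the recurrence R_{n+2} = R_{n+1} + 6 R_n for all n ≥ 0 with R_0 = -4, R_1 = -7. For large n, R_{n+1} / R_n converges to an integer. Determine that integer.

The characteristic equation is r^2 - r - 6 = 0, which factors as (r - 3)(r + 2) = 0.
So the roots are 3 and -2. Since |3| > |-2| and the coefficient of 3^n is non-zero, the ratio tends to 3.

3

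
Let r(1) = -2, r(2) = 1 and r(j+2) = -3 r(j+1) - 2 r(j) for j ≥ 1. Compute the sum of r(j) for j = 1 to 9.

r(3) = -3·1 - 2·(-2) = 1
r(4) = -3·1 - 2·1 = -5
r(5) = -3·(-5) - 2·1 = 13
r(6) = -3·13 - 2·(-5) = -29
r(7) = -3·(-29) - 2·13 = 61
r(8) = -3·61 - 2·(-29) = -125
r(9) = -3·(-125) - 2·61 = 253
Sum = (-2) + 1 + 1 + (-5) + 13 + (-29) + 61 + (-125) + 253 = 168

168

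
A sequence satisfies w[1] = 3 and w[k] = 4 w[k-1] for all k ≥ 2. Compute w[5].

768

w[2] = 4(3) = 12
w[3] = 4(12) = 48
w[4] = 4(48) = 192
w[5] = 4(192) = 768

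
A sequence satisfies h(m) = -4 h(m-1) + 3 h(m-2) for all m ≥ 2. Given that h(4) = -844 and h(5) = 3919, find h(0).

-4

Rearranging, h(m-2) = (h(m) + 4 h(m-1)) / 3.
h(3) = (3919 + 4·(-844)) / 3 = 543/3 = 181
h(2) = (-844 + 4·181) / 3 = -120/3 = -40
h(1) = (181 + 4·(-40)) / 3 = 21/3 = 7
h(0) = (-40 + 4·7) / 3 = -12/3 = -4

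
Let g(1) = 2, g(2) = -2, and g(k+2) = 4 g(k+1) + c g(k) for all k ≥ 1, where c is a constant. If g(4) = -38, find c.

g(3) = -8 + 2c
g(4) = -32 + 6c
So -32 + 6c = -38, giving c = -1.

-1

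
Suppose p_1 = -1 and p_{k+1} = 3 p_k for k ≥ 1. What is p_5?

-81

p_2 = 3·(-1) = -3
p_3 = 3·(-3) = -9
p_4 = 3·(-9) = -27
p_5 = 3·(-27) = -81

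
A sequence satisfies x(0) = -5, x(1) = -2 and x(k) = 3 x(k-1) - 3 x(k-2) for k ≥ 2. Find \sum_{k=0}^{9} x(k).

x(2) = 3(-2) - 3(-5) = 9
x(3) = 3(9) - 3(-2) = 33
x(4) = 3(33) - 3(9) = 72
x(5) = 3(72) - 3(33) = 117
x(6) = 3(117) - 3(72) = 135
x(7) = 3(135) - 3(117) = 54
x(8) = 3(54) - 3(135) = -243
x(9) = 3(-243) - 3(54) = -891
Sum = (-5) + (-2) + 9 + 33 + 72 + 117 + 135 + 54 + (-243) + (-891) = -721

-721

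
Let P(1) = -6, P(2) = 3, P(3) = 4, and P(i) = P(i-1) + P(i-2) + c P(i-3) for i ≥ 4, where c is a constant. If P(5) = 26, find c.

-5

P(4) = 7 - 6c
P(5) = 11 - 3c
So 11 - 3c = 26, giving c = -5.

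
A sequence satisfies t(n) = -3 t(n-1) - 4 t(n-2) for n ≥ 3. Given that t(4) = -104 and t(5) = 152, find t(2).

-4

Rearranging, t(n-2) = (t(n) + 3 t(n-1)) / -4.
t(3) = (152 + 3(-104)) / -4 = -160/-4 = 40
t(2) = (-104 + 3(40)) / -4 = 16/-4 = -4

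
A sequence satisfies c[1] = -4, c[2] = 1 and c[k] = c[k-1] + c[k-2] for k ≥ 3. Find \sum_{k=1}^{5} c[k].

c[3] = 1 + (-4) = -3
c[4] = (-3) + 1 = -2
c[5] = (-2) + (-3) = -5
Sum = (-4) + 1 + (-3) + (-2) + (-5) = -13

-13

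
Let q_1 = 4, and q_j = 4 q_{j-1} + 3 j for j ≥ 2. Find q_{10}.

q_2 = 4·4 + 6 = 22
q_3 = 4·22 + 9 = 97
q_4 = 4·97 + 12 = 400
q_5 = 4·400 + 15 = 1615
q_6 = 4·1615 + 18 = 6478
q_7 = 4·6478 + 21 = 25933
q_8 = 4·25933 + 24 = 103756
q_9 = 4·103756 + 27 = 415051
q_{10} = 4·415051 + 30 = 1660234

1660234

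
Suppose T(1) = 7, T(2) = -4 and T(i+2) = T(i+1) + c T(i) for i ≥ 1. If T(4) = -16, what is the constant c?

T(3) = -4 + 7c
T(4) = -4 + 3c
So -4 + 3c = -16, giving c = -4.

-4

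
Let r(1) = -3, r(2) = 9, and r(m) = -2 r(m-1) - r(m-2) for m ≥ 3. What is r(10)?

57

r(3) = -2*9 - (-3) = -15
r(4) = -2*(-15) - 9 = 21
r(5) = -2*21 - (-15) = -27
r(6) = -2*(-27) - 21 = 33
r(7) = -2*33 - (-27) = -39
r(8) = -2*(-39) - 33 = 45
r(9) = -2*45 - (-39) = -51
r(10) = -2*(-51) - 45 = 57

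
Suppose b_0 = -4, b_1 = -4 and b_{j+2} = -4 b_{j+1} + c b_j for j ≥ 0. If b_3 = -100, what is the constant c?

b_2 = 16 - 4c
b_3 = -64 + 12c
So -64 + 12c = -100, giving c = -3.

-3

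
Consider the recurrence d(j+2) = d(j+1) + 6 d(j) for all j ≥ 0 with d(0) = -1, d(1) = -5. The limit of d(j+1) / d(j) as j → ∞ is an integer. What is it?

3

The characteristic equation is r^2 - r - 6 = 0, which factors as (r - 3)(r + 2) = 0.
So the roots are 3 and -2. Since |3| > |-2| and the coefficient of 3^j is non-zero, the ratio tends to 3.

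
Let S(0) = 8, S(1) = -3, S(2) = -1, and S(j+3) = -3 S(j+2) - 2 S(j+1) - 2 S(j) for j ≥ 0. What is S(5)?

S(3) = -3(-1) - 2(-3) - 2(8) = -7
S(4) = -3(-7) - 2(-1) - 2(-3) = 29
S(5) = -3(29) - 2(-7) - 2(-1) = -71

-71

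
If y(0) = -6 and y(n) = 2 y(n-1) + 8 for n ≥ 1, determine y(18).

524280

The fixed point is 8/(1 - 2) = -8, so y(n) + 8 = 2(y(n-1) + 8).
Hence y(n) = 2·2^n - 8.
y(18) = 2·2^{18} - 8 = 2·262144 - 8 = 524280.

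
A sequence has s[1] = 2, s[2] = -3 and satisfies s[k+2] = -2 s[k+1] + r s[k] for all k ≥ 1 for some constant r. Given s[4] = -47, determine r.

5

s[3] = 6 + 2r
s[4] = -12 - 7r
So -12 - 7r = -47, giving r = 5.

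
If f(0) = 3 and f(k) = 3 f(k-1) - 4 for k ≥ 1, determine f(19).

The fixed point is -4/(1 - 3) = 2, so f(k) - 2 = 3(f(k-1) - 2).
Hence f(k) = 1·3^k + 2.
f(19) = 1·3^{19} + 2 = 1·1162261467 + 2 = 1162261469.

1162261469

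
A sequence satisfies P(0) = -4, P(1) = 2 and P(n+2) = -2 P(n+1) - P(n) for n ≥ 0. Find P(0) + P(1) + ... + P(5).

-6

P(2) = -2(2) - (-4) = 0
P(3) = -2(0) - 2 = -2
P(4) = -2(-2) - 0 = 4
P(5) = -2(4) - (-2) = -6
Sum = (-4) + 2 + 0 + (-2) + 4 + (-6) = -6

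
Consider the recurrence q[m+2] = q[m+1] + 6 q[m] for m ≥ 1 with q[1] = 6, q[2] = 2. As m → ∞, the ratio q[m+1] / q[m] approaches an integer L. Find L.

3

The characteristic equation is r^2 - r - 6 = 0, which factors as (r - 3)(r + 2) = 0.
So the roots are 3 and -2. Since |3| > |-2| and the coefficient of 3^m is non-zero, the ratio tends to 3.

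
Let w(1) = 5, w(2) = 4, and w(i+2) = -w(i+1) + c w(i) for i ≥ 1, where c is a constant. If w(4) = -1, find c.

5

w(3) = -4 + 5c
w(4) = 4 - c
So 4 - c = -1, giving c = 5.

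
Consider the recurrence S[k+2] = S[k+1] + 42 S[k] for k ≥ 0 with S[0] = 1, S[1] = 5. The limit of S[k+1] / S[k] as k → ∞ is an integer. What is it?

7

The characteristic equation is r^2 - r - 42 = 0, which factors as (r - 7)(r + 6) = 0.
So the roots are 7 and -6. Since |7| > |-6| and the coefficient of 7^k is non-zero, the ratio tends to 7.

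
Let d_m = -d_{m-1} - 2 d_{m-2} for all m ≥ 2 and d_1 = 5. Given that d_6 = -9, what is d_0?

8

Let d_0 = v.
d_2 = -5 - 2v
d_3 = -5 + 2v
d_4 = 15 + 2v
d_5 = -5 - 6v
d_6 = -25 + 2v
So -25 + 2v = -9, giving v = 8.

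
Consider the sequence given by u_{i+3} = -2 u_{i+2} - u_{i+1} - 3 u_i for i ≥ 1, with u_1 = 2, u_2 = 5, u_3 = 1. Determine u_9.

217

u_4 = -2(1) - 5 - 3(2) = -13
u_5 = -2(-13) - 1 - 3(5) = 10
u_6 = -2(10) - (-13) - 3(1) = -10
u_7 = -2(-10) - 10 - 3(-13) = 49
u_8 = -2(49) - (-10) - 3(10) = -118
u_9 = -2(-118) - 49 - 3(-10) = 217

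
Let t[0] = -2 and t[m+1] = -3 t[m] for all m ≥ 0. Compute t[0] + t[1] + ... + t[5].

364

t[1] = -3(-2) = 6
t[2] = -3(6) = -18
t[3] = -3(-18) = 54
t[4] = -3(54) = -162
t[5] = -3(-162) = 486
Sum = (-2) + 6 + (-18) + 54 + (-162) + 486 = 364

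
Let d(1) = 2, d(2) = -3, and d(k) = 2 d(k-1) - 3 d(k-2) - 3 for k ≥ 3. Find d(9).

d(3) = 2·(-3) - 3·2 - 3 = -15
d(4) = 2·(-15) - 3·(-3) - 3 = -24
d(5) = 2·(-24) - 3·(-15) - 3 = -6
d(6) = 2·(-6) - 3·(-24) - 3 = 57
d(7) = 2·57 - 3·(-6) - 3 = 129
d(8) = 2·129 - 3·57 - 3 = 84
d(9) = 2·84 - 3·129 - 3 = -222

-222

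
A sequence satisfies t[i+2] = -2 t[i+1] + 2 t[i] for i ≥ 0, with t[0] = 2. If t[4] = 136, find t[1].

-7

Let t[1] = z.
t[2] = 4 - 2z
t[3] = -8 + 6z
t[4] = 24 - 16z
So 24 - 16z = 136, giving z = -7.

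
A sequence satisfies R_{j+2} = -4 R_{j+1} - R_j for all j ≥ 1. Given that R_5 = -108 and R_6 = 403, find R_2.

Rearranging, R_{j-2} = -(R_j + 4 R_{j-1}).
R_4 = -(403 + 4·(-108)) = 29
R_3 = -(-108 + 4·29) = -8
R_2 = -(29 + 4·(-8)) = 3

3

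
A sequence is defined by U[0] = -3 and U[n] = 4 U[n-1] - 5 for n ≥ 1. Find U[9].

U[1] = 4·(-3) - 5 = -17
U[2] = 4·(-17) - 5 = -73
U[3] = 4·(-73) - 5 = -297
U[4] = 4·(-297) - 5 = -1193
U[5] = 4·(-1193) - 5 = -4777
U[6] = 4·(-4777) - 5 = -19113
U[7] = 4·(-19113) - 5 = -76457
U[8] = 4·(-76457) - 5 = -305833
U[9] = 4·(-305833) - 5 = -1223337

-1223337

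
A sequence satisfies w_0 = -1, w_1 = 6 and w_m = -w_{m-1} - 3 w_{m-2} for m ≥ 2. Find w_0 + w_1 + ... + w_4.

11

w_2 = -6 - 3(-1) = -3
w_3 = -(-3) - 3(6) = -15
w_4 = -(-15) - 3(-3) = 24
Sum = (-1) + 6 + (-3) + (-15) + 24 = 11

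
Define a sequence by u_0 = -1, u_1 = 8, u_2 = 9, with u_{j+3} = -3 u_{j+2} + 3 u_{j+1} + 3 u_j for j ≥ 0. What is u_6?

783

u_3 = -3(9) + 3(8) + 3(-1) = -6
u_4 = -3(-6) + 3(9) + 3(8) = 69
u_5 = -3(69) + 3(-6) + 3(9) = -198
u_6 = -3(-198) + 3(69) + 3(-6) = 783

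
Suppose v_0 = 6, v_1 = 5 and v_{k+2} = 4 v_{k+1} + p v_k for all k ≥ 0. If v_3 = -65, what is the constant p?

-5

v_2 = 20 + 6p
v_3 = 80 + 29p
So 80 + 29p = -65, giving p = -5.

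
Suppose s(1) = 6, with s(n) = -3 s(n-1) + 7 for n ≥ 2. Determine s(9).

27886

s(2) = -3(6) + 7 = -11
s(3) = -3(-11) + 7 = 40
s(4) = -3(40) + 7 = -113
s(5) = -3(-113) + 7 = 346
s(6) = -3(346) + 7 = -1031
s(7) = -3(-1031) + 7 = 3100
s(8) = -3(3100) + 7 = -9293
s(9) = -3(-9293) + 7 = 27886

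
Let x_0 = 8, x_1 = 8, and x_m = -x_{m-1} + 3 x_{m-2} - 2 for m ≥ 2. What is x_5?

-10

x_2 = -8 + 3·8 - 2 = 14
x_3 = -14 + 3·8 - 2 = 8
x_4 = -8 + 3·14 - 2 = 32
x_5 = -32 + 3·8 - 2 = -10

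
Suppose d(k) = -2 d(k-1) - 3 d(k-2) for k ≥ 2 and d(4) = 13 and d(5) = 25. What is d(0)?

Rearranging, d(k-2) = (d(k) + 2 d(k-1)) / -3.
d(3) = (25 + 2·13) / -3 = 51/-3 = -17
d(2) = (13 + 2·(-17)) / -3 = -21/-3 = 7
d(1) = (-17 + 2·7) / -3 = -3/-3 = 1
d(0) = (7 + 2·1) / -3 = 9/-3 = -3

-3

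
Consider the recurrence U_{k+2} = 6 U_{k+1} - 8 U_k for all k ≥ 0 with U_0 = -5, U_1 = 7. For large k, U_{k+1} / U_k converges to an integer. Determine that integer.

4

The characteristic equation is r^2 - 6r + 8 = 0, which factors as (r - 4)(r - 2) = 0.
So the roots are 4 and 2. Since |4| > |2| and the coefficient of 4^k is non-zero, the ratio tends to 4.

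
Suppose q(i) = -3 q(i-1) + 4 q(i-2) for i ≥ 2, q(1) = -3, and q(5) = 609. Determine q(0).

Let q(0) = v.
q(2) = 9 + 4v
q(3) = -39 - 12v
q(4) = 153 + 52v
q(5) = -615 - 204v
So -615 - 204v = 609, giving v = -6.

-6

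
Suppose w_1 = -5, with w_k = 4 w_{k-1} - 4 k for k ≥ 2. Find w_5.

w_2 = 4*(-5) - 8 = -28
w_3 = 4*(-28) - 12 = -124
w_4 = 4*(-124) - 16 = -512
w_5 = 4*(-512) - 20 = -2068

-2068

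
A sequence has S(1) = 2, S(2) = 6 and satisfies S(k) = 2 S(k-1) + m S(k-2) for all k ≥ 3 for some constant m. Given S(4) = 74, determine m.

5

S(3) = 12 + 2m
S(4) = 24 + 10m
So 24 + 10m = 74, giving m = 5.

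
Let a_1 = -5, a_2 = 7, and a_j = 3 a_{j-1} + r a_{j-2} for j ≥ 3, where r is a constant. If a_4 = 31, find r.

4

a_3 = 21 - 5r
a_4 = 63 - 8r
So 63 - 8r = 31, giving r = 4.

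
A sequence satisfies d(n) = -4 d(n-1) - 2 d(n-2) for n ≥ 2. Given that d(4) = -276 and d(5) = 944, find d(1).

Rearranging, d(n-2) = (d(n) + 4 d(n-1)) / -2.
d(3) = (944 + 4*(-276)) / -2 = -160/-2 = 80
d(2) = (-276 + 4*80) / -2 = 44/-2 = -22
d(1) = (80 + 4*(-22)) / -2 = -8/-2 = 4

4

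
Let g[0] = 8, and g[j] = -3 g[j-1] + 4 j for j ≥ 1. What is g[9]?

g[1] = -3·8 + 4 = -20
g[2] = -3·(-20) + 8 = 68
g[3] = -3·68 + 12 = -192
g[4] = -3·(-192) + 16 = 592
g[5] = -3·592 + 20 = -1756
g[6] = -3·(-1756) + 24 = 5292
g[7] = -3·5292 + 28 = -15848
g[8] = -3·(-15848) + 32 = 47576
g[9] = -3·47576 + 36 = -142692

-142692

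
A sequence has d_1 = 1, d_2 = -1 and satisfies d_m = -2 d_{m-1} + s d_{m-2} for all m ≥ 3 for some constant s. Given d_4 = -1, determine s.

d_3 = 2 + s
d_4 = -4 - 3s
So -4 - 3s = -1, giving s = -1.

-1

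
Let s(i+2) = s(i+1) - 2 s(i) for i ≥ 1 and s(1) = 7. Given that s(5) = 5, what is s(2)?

3

Let s(2) = v.
s(3) = -14 + v
s(4) = -14 - v
s(5) = 14 - 3v
So 14 - 3v = 5, giving v = 3.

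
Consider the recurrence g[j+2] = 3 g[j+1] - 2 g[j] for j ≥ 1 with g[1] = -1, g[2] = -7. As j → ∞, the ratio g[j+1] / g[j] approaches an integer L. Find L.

2

The characteristic equation is r^2 - 3r + 2 = 0, which factors as (r - 2)(r - 1) = 0.
So the roots are 2 and 1. Since |2| > |1| and the coefficient of 2^j is non-zero, the ratio tends to 2.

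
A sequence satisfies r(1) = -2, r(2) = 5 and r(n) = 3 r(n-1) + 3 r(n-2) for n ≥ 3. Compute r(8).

r(3) = 3(5) + 3(-2) = 9
r(4) = 3(9) + 3(5) = 42
r(5) = 3(42) + 3(9) = 153
r(6) = 3(153) + 3(42) = 585
r(7) = 3(585) + 3(153) = 2214
r(8) = 3(2214) + 3(585) = 8397

8397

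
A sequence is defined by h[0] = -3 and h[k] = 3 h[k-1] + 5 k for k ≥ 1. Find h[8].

h[1] = 3·(-3) + 5 = -4
h[2] = 3·(-4) + 10 = -2
h[3] = 3·(-2) + 15 = 9
h[4] = 3·9 + 20 = 47
h[5] = 3·47 + 25 = 166
h[6] = 3·166 + 30 = 528
h[7] = 3·528 + 35 = 1619
h[8] = 3·1619 + 40 = 4897

4897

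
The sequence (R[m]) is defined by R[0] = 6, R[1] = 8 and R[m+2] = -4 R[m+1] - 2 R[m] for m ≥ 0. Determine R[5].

1888

R[2] = -4·8 - 2·6 = -44
R[3] = -4·(-44) - 2·8 = 160
R[4] = -4·160 - 2·(-44) = -552
R[5] = -4·(-552) - 2·160 = 1888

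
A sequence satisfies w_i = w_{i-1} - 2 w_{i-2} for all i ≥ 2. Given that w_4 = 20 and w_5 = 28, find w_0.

4

Rearranging, w_{i-2} = (w_i - w_{i-1}) / -2.
w_3 = (28 - 20) / -2 = 8/-2 = -4
w_2 = (20 - (-4)) / -2 = 24/-2 = -12
w_1 = (-4 - (-12)) / -2 = 8/-2 = -4
w_0 = (-12 - (-4)) / -2 = -8/-2 = 4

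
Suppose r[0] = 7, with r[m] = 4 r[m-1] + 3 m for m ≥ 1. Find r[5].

8527

r[1] = 4·7 + 3 = 31
r[2] = 4·31 + 6 = 130
r[3] = 4·130 + 9 = 529
r[4] = 4·529 + 12 = 2128
r[5] = 4·2128 + 15 = 8527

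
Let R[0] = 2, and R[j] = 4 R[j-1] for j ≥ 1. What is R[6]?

R[1] = 4·2 = 8
R[2] = 4·8 = 32
R[3] = 4·32 = 128
R[4] = 4·128 = 512
R[5] = 4·512 = 2048
R[6] = 4·2048 = 8192

8192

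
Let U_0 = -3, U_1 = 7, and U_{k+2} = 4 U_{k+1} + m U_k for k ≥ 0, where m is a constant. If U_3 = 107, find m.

1

U_2 = 28 - 3m
U_3 = 112 - 5m
So 112 - 5m = 107, giving m = 1.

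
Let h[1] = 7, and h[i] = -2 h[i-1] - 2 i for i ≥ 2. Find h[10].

-4160

h[2] = -2*7 - 4 = -18
h[3] = -2*(-18) - 6 = 30
h[4] = -2*30 - 8 = -68
h[5] = -2*(-68) - 10 = 126
h[6] = -2*126 - 12 = -264
h[7] = -2*(-264) - 14 = 514
h[8] = -2*514 - 16 = -1044
h[9] = -2*(-1044) - 18 = 2070
h[10] = -2*2070 - 20 = -4160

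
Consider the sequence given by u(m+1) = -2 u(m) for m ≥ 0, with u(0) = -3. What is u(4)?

u(1) = -2*(-3) = 6
u(2) = -2*6 = -12
u(3) = -2*(-12) = 24
u(4) = -2*24 = -48

-48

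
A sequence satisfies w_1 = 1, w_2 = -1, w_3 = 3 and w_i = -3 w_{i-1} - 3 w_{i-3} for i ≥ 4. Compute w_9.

4455

w_4 = -3(3) - 3(1) = -12
w_5 = -3(-12) - 3(-1) = 39
w_6 = -3(39) - 3(3) = -126
w_7 = -3(-126) - 3(-12) = 414
w_8 = -3(414) - 3(39) = -1359
w_9 = -3(-1359) - 3(-126) = 4455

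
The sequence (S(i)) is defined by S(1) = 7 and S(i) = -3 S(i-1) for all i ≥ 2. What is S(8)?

-15309

S(2) = -3(7) = -21
S(3) = -3(-21) = 63
S(4) = -3(63) = -189
S(5) = -3(-189) = 567
S(6) = -3(567) = -1701
S(7) = -3(-1701) = 5103
S(8) = -3(5103) = -15309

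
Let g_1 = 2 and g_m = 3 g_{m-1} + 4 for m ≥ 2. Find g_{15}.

The fixed point is 4/(1 - 3) = -2, so g_m + 2 = 3(g_{m-1} + 2).
Hence g_m = 4·3^{m-1} - 2.
g_{15} = 4·3^{14} - 2 = 4·4782969 - 2 = 19131874.

19131874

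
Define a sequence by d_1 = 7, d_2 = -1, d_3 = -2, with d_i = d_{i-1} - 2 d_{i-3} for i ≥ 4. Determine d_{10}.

d_4 = (-2) - 2·7 = -16
d_5 = (-16) - 2·(-1) = -14
d_6 = (-14) - 2·(-2) = -10
d_7 = (-10) - 2·(-16) = 22
d_8 = 22 - 2·(-14) = 50
d_9 = 50 - 2·(-10) = 70
d_{10} = 70 - 2·22 = 26

26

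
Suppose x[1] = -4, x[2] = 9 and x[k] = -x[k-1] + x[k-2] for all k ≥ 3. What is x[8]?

x[3] = -9 + (-4) = -13
x[4] = -(-13) + 9 = 22
x[5] = -22 + (-13) = -35
x[6] = -(-35) + 22 = 57
x[7] = -57 + (-35) = -92
x[8] = -(-92) + 57 = 149

149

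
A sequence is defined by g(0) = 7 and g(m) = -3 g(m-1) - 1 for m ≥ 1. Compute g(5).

-1762

g(1) = -3*7 - 1 = -22
g(2) = -3*(-22) - 1 = 65
g(3) = -3*65 - 1 = -196
g(4) = -3*(-196) - 1 = 587
g(5) = -3*587 - 1 = -1762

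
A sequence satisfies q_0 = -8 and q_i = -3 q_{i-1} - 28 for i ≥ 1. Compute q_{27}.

The fixed point is -28/(1 + 3) = -7, so q_i + 7 = -3(q_{i-1} + 7).
Hence q_i = -1·(-3)^i - 7.
q_{27} = -1·(-3)^{27} - 7 = -1·-7625597484987 - 7 = 7625597484980.

7625597484980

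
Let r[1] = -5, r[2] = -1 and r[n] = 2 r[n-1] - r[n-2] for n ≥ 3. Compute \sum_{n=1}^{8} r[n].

r[3] = 2(-1) - (-5) = 3
r[4] = 2(3) - (-1) = 7
r[5] = 2(7) - 3 = 11
r[6] = 2(11) - 7 = 15
r[7] = 2(15) - 11 = 19
r[8] = 2(19) - 15 = 23
Sum = (-5) + (-1) + 3 + 7 + 11 + 15 + 19 + 23 = 72

72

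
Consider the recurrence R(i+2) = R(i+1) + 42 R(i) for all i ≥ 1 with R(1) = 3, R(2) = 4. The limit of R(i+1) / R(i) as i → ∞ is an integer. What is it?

The characteristic equation is r^2 - r - 42 = 0, which factors as (r - 7)(r + 6) = 0.
So the roots are 7 and -6. Since |7| > |-6| and the coefficient of 7^i is non-zero, the ratio tends to 7.

7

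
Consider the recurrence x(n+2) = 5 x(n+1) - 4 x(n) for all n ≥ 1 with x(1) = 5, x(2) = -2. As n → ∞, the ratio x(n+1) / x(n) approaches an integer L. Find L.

4

The characteristic equation is r^2 - 5r + 4 = 0, which factors as (r - 4)(r - 1) = 0.
So the roots are 4 and 1. Since |4| > |1| and the coefficient of 4^n is non-zero, the ratio tends to 4.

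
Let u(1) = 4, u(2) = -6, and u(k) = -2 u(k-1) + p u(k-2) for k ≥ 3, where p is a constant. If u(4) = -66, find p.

u(3) = 12 + 4p
u(4) = -24 - 14p
So -24 - 14p = -66, giving p = 3.

3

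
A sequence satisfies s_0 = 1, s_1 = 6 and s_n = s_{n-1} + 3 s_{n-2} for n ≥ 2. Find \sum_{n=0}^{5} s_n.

s_2 = 6 + 3(1) = 9
s_3 = 9 + 3(6) = 27
s_4 = 27 + 3(9) = 54
s_5 = 54 + 3(27) = 135
Sum = 1 + 6 + 9 + 27 + 54 + 135 = 232

232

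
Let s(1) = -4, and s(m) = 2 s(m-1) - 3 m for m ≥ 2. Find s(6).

-392

s(2) = 2*(-4) - 6 = -14
s(3) = 2*(-14) - 9 = -37
s(4) = 2*(-37) - 12 = -86
s(5) = 2*(-86) - 15 = -187
s(6) = 2*(-187) - 18 = -392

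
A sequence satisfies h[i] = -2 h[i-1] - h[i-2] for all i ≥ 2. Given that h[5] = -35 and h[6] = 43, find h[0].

-5

Rearranging, h[i-2] = -(h[i] + 2 h[i-1]).
h[4] = -(43 + 2*(-35)) = 27
h[3] = -(-35 + 2*27) = -19
h[2] = -(27 + 2*(-19)) = 11
h[1] = -(-19 + 2*11) = -3
h[0] = -(11 + 2*(-3)) = -5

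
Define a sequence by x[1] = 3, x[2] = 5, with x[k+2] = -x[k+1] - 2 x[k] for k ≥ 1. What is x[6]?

x[3] = -5 - 2(3) = -11
x[4] = -(-11) - 2(5) = 1
x[5] = -1 - 2(-11) = 21
x[6] = -21 - 2(1) = -23

-23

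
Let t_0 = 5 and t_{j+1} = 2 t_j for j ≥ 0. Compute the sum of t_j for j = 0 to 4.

155

t_1 = 2*5 = 10
t_2 = 2*10 = 20
t_3 = 2*20 = 40
t_4 = 2*40 = 80
Sum = 5 + 10 + 20 + 40 + 80 = 155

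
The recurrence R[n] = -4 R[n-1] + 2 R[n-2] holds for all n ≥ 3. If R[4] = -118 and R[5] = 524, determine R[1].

Rearranging, R[n-2] = (R[n] + 4 R[n-1]) / 2.
R[3] = (524 + 4(-118)) / 2 = 52/2 = 26
R[2] = (-118 + 4(26)) / 2 = -14/2 = -7
R[1] = (26 + 4(-7)) / 2 = -2/2 = -1

-1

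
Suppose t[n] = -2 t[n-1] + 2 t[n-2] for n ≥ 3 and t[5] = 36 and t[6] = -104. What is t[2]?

-6

Rearranging, t[n-2] = (t[n] + 2 t[n-1]) / 2.
t[4] = (-104 + 2(36)) / 2 = -32/2 = -16
t[3] = (36 + 2(-16)) / 2 = 4/2 = 2
t[2] = (-16 + 2(2)) / 2 = -12/2 = -6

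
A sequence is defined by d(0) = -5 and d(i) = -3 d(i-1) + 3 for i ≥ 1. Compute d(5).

d(1) = -3(-5) + 3 = 18
d(2) = -3(18) + 3 = -51
d(3) = -3(-51) + 3 = 156
d(4) = -3(156) + 3 = -465
d(5) = -3(-465) + 3 = 1398

1398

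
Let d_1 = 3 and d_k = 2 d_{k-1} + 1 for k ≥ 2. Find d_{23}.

The fixed point is 1/(1 - 2) = -1, so d_k + 1 = 2(d_{k-1} + 1).
Hence d_k = 4·2^{k-1} - 1.
d_{23} = 4·2^{22} - 1 = 4·4194304 - 1 = 16777215.

16777215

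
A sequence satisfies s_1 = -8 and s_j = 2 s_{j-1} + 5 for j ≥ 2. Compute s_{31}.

-3221225477

The fixed point is 5/(1 - 2) = -5, so s_j + 5 = 2(s_{j-1} + 5).
Hence s_j = -3·2^{j-1} - 5.
s_{31} = -3·2^{30} - 5 = -3·1073741824 - 5 = -3221225477.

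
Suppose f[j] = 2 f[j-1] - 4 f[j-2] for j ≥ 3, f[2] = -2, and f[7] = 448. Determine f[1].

7

Let f[1] = v.
f[3] = -4 - 4v
f[4] = -8v
f[5] = 16
f[6] = 32 + 32v
f[7] = 64v
So 64v = 448, giving v = 7.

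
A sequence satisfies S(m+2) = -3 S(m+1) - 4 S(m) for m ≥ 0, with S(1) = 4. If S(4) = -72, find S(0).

Let S(0) = x.
S(2) = -12 - 4x
S(3) = 20 + 12x
S(4) = -12 - 20x
So -12 - 20x = -72, giving x = 3.

3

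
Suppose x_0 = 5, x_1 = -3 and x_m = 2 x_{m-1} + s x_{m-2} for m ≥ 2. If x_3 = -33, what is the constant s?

-3

x_2 = -6 + 5s
x_3 = -12 + 7s
So -12 + 7s = -33, giving s = -3.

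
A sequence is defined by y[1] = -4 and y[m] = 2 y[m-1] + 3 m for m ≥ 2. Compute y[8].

y[2] = 2(-4) + 6 = -2
y[3] = 2(-2) + 9 = 5
y[4] = 2(5) + 12 = 22
y[5] = 2(22) + 15 = 59
y[6] = 2(59) + 18 = 136
y[7] = 2(136) + 21 = 293
y[8] = 2(293) + 24 = 610

610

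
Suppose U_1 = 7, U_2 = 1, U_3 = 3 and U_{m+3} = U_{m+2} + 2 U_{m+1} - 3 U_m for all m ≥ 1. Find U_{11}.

188

U_4 = 3 + 2(1) - 3(7) = -16
U_5 = (-16) + 2(3) - 3(1) = -13
U_6 = (-13) + 2(-16) - 3(3) = -54
U_7 = (-54) + 2(-13) - 3(-16) = -32
U_8 = (-32) + 2(-54) - 3(-13) = -101
U_9 = (-101) + 2(-32) - 3(-54) = -3
U_{10} = (-3) + 2(-101) - 3(-32) = -109
U_{11} = (-109) + 2(-3) - 3(-101) = 188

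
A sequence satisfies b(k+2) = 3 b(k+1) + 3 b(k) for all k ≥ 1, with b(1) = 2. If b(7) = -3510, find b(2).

Let b(2) = y.
b(3) = 6 + 3y
b(4) = 18 + 12y
b(5) = 72 + 45y
b(6) = 270 + 171y
b(7) = 1026 + 648y
So 1026 + 648y = -3510, giving y = -7.

-7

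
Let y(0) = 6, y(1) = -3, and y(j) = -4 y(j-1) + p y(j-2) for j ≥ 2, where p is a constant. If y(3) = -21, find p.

y(2) = 12 + 6p
y(3) = -48 - 27p
So -48 - 27p = -21, giving p = -1.

-1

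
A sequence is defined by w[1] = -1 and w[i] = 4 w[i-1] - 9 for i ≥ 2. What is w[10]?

-1048573

w[2] = 4·(-1) - 9 = -13
w[3] = 4·(-13) - 9 = -61
w[4] = 4·(-61) - 9 = -253
w[5] = 4·(-253) - 9 = -1021
w[6] = 4·(-1021) - 9 = -4093
w[7] = 4·(-4093) - 9 = -16381
w[8] = 4·(-16381) - 9 = -65533
w[9] = 4·(-65533) - 9 = -262141
w[10] = 4·(-262141) - 9 = -1048573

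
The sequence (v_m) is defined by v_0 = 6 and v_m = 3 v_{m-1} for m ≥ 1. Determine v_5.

1458

v_1 = 3(6) = 18
v_2 = 3(18) = 54
v_3 = 3(54) = 162
v_4 = 3(162) = 486
v_5 = 3(486) = 1458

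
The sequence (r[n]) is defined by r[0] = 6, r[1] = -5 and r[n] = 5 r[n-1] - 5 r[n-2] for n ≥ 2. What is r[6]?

-13250

r[2] = 5*(-5) - 5*6 = -55
r[3] = 5*(-55) - 5*(-5) = -250
r[4] = 5*(-250) - 5*(-55) = -975
r[5] = 5*(-975) - 5*(-250) = -3625
r[6] = 5*(-3625) - 5*(-975) = -13250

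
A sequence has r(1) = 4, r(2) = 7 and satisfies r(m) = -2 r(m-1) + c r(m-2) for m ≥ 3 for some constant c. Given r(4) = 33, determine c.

r(3) = -14 + 4c
r(4) = 28 - c
So 28 - c = 33, giving c = -5.

-5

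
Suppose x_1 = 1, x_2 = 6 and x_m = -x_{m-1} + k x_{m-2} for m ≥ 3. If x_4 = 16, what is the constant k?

x_3 = -6 + k
x_4 = 6 + 5k
So 6 + 5k = 16, giving k = 2.

2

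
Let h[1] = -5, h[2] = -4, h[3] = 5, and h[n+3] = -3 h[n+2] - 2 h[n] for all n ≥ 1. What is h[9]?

2519

h[4] = -3·5 - 2·(-5) = -5
h[5] = -3·(-5) - 2·(-4) = 23
h[6] = -3·23 - 2·5 = -79
h[7] = -3·(-79) - 2·(-5) = 247
h[8] = -3·247 - 2·23 = -787
h[9] = -3·(-787) - 2·(-79) = 2519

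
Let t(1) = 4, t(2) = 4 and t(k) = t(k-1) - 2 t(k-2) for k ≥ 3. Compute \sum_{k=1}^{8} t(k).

t(3) = 4 - 2(4) = -4
t(4) = (-4) - 2(4) = -12
t(5) = (-12) - 2(-4) = -4
t(6) = (-4) - 2(-12) = 20
t(7) = 20 - 2(-4) = 28
t(8) = 28 - 2(20) = -12
Sum = 4 + 4 + (-4) + (-12) + (-4) + 20 + 28 + (-12) = 24

24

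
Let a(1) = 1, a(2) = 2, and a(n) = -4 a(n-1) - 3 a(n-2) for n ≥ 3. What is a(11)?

a(3) = -4*2 - 3*1 = -11
a(4) = -4*(-11) - 3*2 = 38
a(5) = -4*38 - 3*(-11) = -119
a(6) = -4*(-119) - 3*38 = 362
a(7) = -4*362 - 3*(-119) = -1091
a(8) = -4*(-1091) - 3*362 = 3278
a(9) = -4*3278 - 3*(-1091) = -9839
a(10) = -4*(-9839) - 3*3278 = 29522
a(11) = -4*29522 - 3*(-9839) = -88571

-88571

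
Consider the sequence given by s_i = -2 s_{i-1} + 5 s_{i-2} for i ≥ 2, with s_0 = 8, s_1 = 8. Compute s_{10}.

175384

s_2 = -2*8 + 5*8 = 24
s_3 = -2*24 + 5*8 = -8
s_4 = -2*(-8) + 5*24 = 136
s_5 = -2*136 + 5*(-8) = -312
s_6 = -2*(-312) + 5*136 = 1304
s_7 = -2*1304 + 5*(-312) = -4168
s_8 = -2*(-4168) + 5*1304 = 14856
s_9 = -2*14856 + 5*(-4168) = -50552
s_{10} = -2*(-50552) + 5*14856 = 175384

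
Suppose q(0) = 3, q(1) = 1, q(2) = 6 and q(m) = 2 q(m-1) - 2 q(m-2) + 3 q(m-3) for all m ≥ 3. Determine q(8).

q(3) = 2·6 - 2·1 + 3·3 = 19
q(4) = 2·19 - 2·6 + 3·1 = 29
q(5) = 2·29 - 2·19 + 3·6 = 38
q(6) = 2·38 - 2·29 + 3·19 = 75
q(7) = 2·75 - 2·38 + 3·29 = 161
q(8) = 2·161 - 2·75 + 3·38 = 286

286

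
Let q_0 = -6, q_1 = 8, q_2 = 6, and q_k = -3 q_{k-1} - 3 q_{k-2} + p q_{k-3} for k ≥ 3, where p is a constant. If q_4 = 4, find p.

-4

q_3 = -42 - 6p
q_4 = 108 + 26p
So 108 + 26p = 4, giving p = -4.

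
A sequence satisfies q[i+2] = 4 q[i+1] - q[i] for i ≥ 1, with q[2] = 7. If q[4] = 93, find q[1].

Let q[1] = z.
q[3] = 28 - z
q[4] = 105 - 4z
So 105 - 4z = 93, giving z = 3.

3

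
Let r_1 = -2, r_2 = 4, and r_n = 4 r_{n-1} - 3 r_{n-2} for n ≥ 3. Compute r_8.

6556

r_3 = 4*4 - 3*(-2) = 22
r_4 = 4*22 - 3*4 = 76
r_5 = 4*76 - 3*22 = 238
r_6 = 4*238 - 3*76 = 724
r_7 = 4*724 - 3*238 = 2182
r_8 = 4*2182 - 3*724 = 6556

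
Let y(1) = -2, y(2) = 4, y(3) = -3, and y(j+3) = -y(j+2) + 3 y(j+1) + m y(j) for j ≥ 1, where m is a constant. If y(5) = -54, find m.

y(4) = 15 - 2m
y(5) = -24 + 6m
So -24 + 6m = -54, giving m = -5.

-5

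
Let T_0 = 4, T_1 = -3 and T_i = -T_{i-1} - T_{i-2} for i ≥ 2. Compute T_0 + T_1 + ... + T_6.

T_2 = -(-3) - 4 = -1
T_3 = -(-1) - (-3) = 4
T_4 = -4 - (-1) = -3
T_5 = -(-3) - 4 = -1
T_6 = -(-1) - (-3) = 4
Sum = 4 + (-3) + (-1) + 4 + (-3) + (-1) + 4 = 4

4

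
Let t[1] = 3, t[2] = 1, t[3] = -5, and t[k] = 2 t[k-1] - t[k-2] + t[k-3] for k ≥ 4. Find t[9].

-99

t[4] = 2(-5) - 1 + 3 = -8
t[5] = 2(-8) - (-5) + 1 = -10
t[6] = 2(-10) - (-8) + (-5) = -17
t[7] = 2(-17) - (-10) + (-8) = -32
t[8] = 2(-32) - (-17) + (-10) = -57
t[9] = 2(-57) - (-32) + (-17) = -99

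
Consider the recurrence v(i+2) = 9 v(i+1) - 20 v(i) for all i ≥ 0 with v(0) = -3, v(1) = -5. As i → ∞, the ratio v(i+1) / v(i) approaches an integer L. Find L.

5

The characteristic equation is r^2 - 9r + 20 = 0, which factors as (r - 5)(r - 4) = 0.
So the roots are 5 and 4. Since |5| > |4| and the coefficient of 5^i is non-zero, the ratio tends to 5.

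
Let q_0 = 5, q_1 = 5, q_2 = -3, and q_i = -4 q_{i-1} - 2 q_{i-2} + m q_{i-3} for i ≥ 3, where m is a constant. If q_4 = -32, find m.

2

q_3 = 2 + 5m
q_4 = -2 - 15m
So -2 - 15m = -32, giving m = 2.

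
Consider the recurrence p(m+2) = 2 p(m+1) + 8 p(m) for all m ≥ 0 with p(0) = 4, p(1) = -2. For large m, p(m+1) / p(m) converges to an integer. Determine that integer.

4

The characteristic equation is r^2 - 2r - 8 = 0, which factors as (r - 4)(r + 2) = 0.
So the roots are 4 and -2. Since |4| > |-2| and the coefficient of 4^m is non-zero, the ratio tends to 4.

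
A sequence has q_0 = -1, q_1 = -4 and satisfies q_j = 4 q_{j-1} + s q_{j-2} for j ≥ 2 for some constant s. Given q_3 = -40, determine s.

-3

q_2 = -16 - s
q_3 = -64 - 8s
So -64 - 8s = -40, giving s = -3.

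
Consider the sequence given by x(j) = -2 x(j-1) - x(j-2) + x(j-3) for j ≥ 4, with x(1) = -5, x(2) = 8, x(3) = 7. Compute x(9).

x(4) = -2·7 - 8 + (-5) = -27
x(5) = -2·(-27) - 7 + 8 = 55
x(6) = -2·55 - (-27) + 7 = -76
x(7) = -2·(-76) - 55 + (-27) = 70
x(8) = -2·70 - (-76) + 55 = -9
x(9) = -2·(-9) - 70 + (-76) = -128

-128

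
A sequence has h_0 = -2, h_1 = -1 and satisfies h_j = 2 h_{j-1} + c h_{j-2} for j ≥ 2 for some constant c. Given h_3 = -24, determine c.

4

h_2 = -2 - 2c
h_3 = -4 - 5c
So -4 - 5c = -24, giving c = 4.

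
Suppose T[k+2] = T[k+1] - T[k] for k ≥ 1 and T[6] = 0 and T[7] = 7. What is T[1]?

Rearranging, T[k-2] = -(T[k] - T[k-1]).
T[5] = -(7 - 0) = -7
T[4] = -(0 - (-7)) = -7
T[3] = -(-7 - (-7)) = 0
T[2] = -(-7 - 0) = 7
T[1] = -(0 - 7) = 7

7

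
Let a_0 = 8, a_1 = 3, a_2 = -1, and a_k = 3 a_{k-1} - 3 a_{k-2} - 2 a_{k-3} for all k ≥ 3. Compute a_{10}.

a_3 = 3*(-1) - 3*3 - 2*8 = -28
a_4 = 3*(-28) - 3*(-1) - 2*3 = -87
a_5 = 3*(-87) - 3*(-28) - 2*(-1) = -175
a_6 = 3*(-175) - 3*(-87) - 2*(-28) = -208
a_7 = 3*(-208) - 3*(-175) - 2*(-87) = 75
a_8 = 3*75 - 3*(-208) - 2*(-175) = 1199
a_9 = 3*1199 - 3*75 - 2*(-208) = 3788
a_{10} = 3*3788 - 3*1199 - 2*75 = 7617

7617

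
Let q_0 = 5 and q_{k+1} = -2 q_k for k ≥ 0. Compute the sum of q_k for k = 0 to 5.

q_1 = -2(5) = -10
q_2 = -2(-10) = 20
q_3 = -2(20) = -40
q_4 = -2(-40) = 80
q_5 = -2(80) = -160
Sum = 5 + (-10) + 20 + (-40) + 80 + (-160) = -105

-105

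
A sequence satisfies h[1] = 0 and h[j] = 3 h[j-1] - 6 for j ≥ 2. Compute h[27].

-7625597484984

The fixed point is -6/(1 - 3) = 3, so h[j] - 3 = 3(h[j-1] - 3).
Hence h[j] = -3·3^{j-1} + 3.
h[27] = -3·3^{26} + 3 = -3·2541865828329 + 3 = -7625597484984.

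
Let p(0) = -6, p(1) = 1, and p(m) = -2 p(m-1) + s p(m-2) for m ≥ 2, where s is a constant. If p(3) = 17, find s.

1

p(2) = -2 - 6s
p(3) = 4 + 13s
So 4 + 13s = 17, giving s = 1.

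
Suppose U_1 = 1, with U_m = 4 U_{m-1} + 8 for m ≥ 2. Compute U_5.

U_2 = 4*1 + 8 = 12
U_3 = 4*12 + 8 = 56
U_4 = 4*56 + 8 = 232
U_5 = 4*232 + 8 = 936

936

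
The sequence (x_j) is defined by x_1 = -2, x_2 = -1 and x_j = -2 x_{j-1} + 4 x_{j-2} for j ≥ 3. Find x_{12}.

x_3 = -2*(-1) + 4*(-2) = -6
x_4 = -2*(-6) + 4*(-1) = 8
x_5 = -2*8 + 4*(-6) = -40
x_6 = -2*(-40) + 4*8 = 112
x_7 = -2*112 + 4*(-40) = -384
x_8 = -2*(-384) + 4*112 = 1216
x_9 = -2*1216 + 4*(-384) = -3968
x_{10} = -2*(-3968) + 4*1216 = 12800
x_{11} = -2*12800 + 4*(-3968) = -41472
x_{12} = -2*(-41472) + 4*12800 = 134144

134144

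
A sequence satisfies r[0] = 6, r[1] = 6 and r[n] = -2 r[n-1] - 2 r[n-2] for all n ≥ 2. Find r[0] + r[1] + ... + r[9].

120

r[2] = -2*6 - 2*6 = -24
r[3] = -2*(-24) - 2*6 = 36
r[4] = -2*36 - 2*(-24) = -24
r[5] = -2*(-24) - 2*36 = -24
r[6] = -2*(-24) - 2*(-24) = 96
r[7] = -2*96 - 2*(-24) = -144
r[8] = -2*(-144) - 2*96 = 96
r[9] = -2*96 - 2*(-144) = 96
Sum = 6 + 6 + (-24) + 36 + (-24) + (-24) + 96 + (-144) + 96 + 96 = 120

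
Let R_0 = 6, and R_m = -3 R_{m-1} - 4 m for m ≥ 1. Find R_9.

R_1 = -3·6 - 4 = -22
R_2 = -3·(-22) - 8 = 58
R_3 = -3·58 - 12 = -186
R_4 = -3·(-186) - 16 = 542
R_5 = -3·542 - 20 = -1646
R_6 = -3·(-1646) - 24 = 4914
R_7 = -3·4914 - 28 = -14770
R_8 = -3·(-14770) - 32 = 44278
R_9 = -3·44278 - 36 = -132870

-132870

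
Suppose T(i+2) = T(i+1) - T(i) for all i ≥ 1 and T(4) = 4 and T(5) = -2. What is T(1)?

-4

Rearranging, T(i-2) = -(T(i) - T(i-1)).
T(3) = -(-2 - 4) = 6
T(2) = -(4 - 6) = 2
T(1) = -(6 - 2) = -4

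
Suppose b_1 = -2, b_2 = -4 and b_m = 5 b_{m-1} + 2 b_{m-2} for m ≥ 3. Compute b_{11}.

b_3 = 5·(-4) + 2·(-2) = -24
b_4 = 5·(-24) + 2·(-4) = -128
b_5 = 5·(-128) + 2·(-24) = -688
b_6 = 5·(-688) + 2·(-128) = -3696
b_7 = 5·(-3696) + 2·(-688) = -19856
b_8 = 5·(-19856) + 2·(-3696) = -106672
b_9 = 5·(-106672) + 2·(-19856) = -573072
b_{10} = 5·(-573072) + 2·(-106672) = -3078704
b_{11} = 5·(-3078704) + 2·(-573072) = -16539664

-16539664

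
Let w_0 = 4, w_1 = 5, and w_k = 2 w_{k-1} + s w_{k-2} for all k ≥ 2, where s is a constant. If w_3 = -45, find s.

-5

w_2 = 10 + 4s
w_3 = 20 + 13s
So 20 + 13s = -45, giving s = -5.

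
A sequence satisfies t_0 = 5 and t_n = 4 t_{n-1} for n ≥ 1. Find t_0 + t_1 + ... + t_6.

t_1 = 4*5 = 20
t_2 = 4*20 = 80
t_3 = 4*80 = 320
t_4 = 4*320 = 1280
t_5 = 4*1280 = 5120
t_6 = 4*5120 = 20480
Sum = 5 + 20 + 80 + 320 + 1280 + 5120 + 20480 = 27305

27305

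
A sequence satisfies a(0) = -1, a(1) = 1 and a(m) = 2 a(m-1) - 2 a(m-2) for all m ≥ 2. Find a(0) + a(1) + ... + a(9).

a(2) = 2*1 - 2*(-1) = 4
a(3) = 2*4 - 2*1 = 6
a(4) = 2*6 - 2*4 = 4
a(5) = 2*4 - 2*6 = -4
a(6) = 2*(-4) - 2*4 = -16
a(7) = 2*(-16) - 2*(-4) = -24
a(8) = 2*(-24) - 2*(-16) = -16
a(9) = 2*(-16) - 2*(-24) = 16
Sum = (-1) + 1 + 4 + 6 + 4 + (-4) + (-16) + (-24) + (-16) + 16 = -30

-30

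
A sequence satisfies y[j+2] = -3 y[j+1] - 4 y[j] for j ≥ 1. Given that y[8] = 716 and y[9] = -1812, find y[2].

4

Rearranging, y[j-2] = (y[j] + 3 y[j-1]) / -4.
y[7] = (-1812 + 3(716)) / -4 = 336/-4 = -84
y[6] = (716 + 3(-84)) / -4 = 464/-4 = -116
y[5] = (-84 + 3(-116)) / -4 = -432/-4 = 108
y[4] = (-116 + 3(108)) / -4 = 208/-4 = -52
y[3] = (108 + 3(-52)) / -4 = -48/-4 = 12
y[2] = (-52 + 3(12)) / -4 = -16/-4 = 4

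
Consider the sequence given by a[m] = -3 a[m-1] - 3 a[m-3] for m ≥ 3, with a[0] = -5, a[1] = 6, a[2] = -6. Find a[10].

a[3] = -3·(-6) - 3·(-5) = 33
a[4] = -3·33 - 3·6 = -117
a[5] = -3·(-117) - 3·(-6) = 369
a[6] = -3·369 - 3·33 = -1206
a[7] = -3·(-1206) - 3·(-117) = 3969
a[8] = -3·3969 - 3·369 = -13014
a[9] = -3·(-13014) - 3·(-1206) = 42660
a[10] = -3·42660 - 3·3969 = -139887

-139887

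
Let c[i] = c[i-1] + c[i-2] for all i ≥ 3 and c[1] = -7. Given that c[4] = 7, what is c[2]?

7

Let c[2] = x.
c[3] = -7 + x
c[4] = -7 + 2x
So -7 + 2x = 7, giving x = 7.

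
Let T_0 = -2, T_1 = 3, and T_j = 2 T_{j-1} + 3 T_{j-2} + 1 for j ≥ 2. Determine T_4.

T_2 = 2*3 + 3*(-2) + 1 = 1
T_3 = 2*1 + 3*3 + 1 = 12
T_4 = 2*12 + 3*1 + 1 = 28

28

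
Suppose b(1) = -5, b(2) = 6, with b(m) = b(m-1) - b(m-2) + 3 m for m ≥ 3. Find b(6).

13

b(3) = 6 - (-5) + 9 = 20
b(4) = 20 - 6 + 12 = 26
b(5) = 26 - 20 + 15 = 21
b(6) = 21 - 26 + 18 = 13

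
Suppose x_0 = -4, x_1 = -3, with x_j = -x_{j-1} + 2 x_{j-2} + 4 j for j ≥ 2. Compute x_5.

7

x_2 = -(-3) + 2·(-4) + 8 = 3
x_3 = -3 + 2·(-3) + 12 = 3
x_4 = -3 + 2·3 + 16 = 19
x_5 = -19 + 2·3 + 20 = 7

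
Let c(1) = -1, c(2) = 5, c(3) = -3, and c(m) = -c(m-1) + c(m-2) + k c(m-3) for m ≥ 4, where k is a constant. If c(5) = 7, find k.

3

c(4) = 8 - k
c(5) = -11 + 6k
So -11 + 6k = 7, giving k = 3.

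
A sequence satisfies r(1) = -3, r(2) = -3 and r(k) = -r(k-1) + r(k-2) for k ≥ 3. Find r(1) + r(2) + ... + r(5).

r(3) = -(-3) + (-3) = 0
r(4) = -0 + (-3) = -3
r(5) = -(-3) + 0 = 3
Sum = (-3) + (-3) + 0 + (-3) + 3 = -6

-6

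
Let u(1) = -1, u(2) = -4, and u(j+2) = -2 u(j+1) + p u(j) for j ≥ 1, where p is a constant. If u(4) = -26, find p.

u(3) = 8 - p
u(4) = -16 - 2p
So -16 - 2p = -26, giving p = 5.

5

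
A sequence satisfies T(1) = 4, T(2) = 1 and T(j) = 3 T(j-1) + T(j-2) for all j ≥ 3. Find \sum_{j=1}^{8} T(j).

T(3) = 3·1 + 4 = 7
T(4) = 3·7 + 1 = 22
T(5) = 3·22 + 7 = 73
T(6) = 3·73 + 22 = 241
T(7) = 3·241 + 73 = 796
T(8) = 3·796 + 241 = 2629
Sum = 4 + 1 + 7 + 22 + 73 + 241 + 796 + 2629 = 3773

3773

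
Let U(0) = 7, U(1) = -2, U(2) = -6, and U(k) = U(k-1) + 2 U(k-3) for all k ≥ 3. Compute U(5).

U(3) = (-6) + 2*7 = 8
U(4) = 8 + 2*(-2) = 4
U(5) = 4 + 2*(-6) = -8

-8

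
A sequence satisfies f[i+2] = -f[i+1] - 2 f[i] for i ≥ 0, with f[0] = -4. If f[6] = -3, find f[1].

-1

Let f[1] = w.
f[2] = 8 - w
f[3] = -8 - w
f[4] = -8 + 3w
f[5] = 24 - w
f[6] = -8 - 5w
So -8 - 5w = -3, giving w = -1.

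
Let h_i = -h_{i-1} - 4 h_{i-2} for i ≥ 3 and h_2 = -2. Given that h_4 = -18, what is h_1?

Let h_1 = x.
h_3 = 2 - 4x
h_4 = 6 + 4x
So 6 + 4x = -18, giving x = -6.

-6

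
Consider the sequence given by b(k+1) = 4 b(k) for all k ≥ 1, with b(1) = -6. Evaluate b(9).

b(2) = 4(-6) = -24
b(3) = 4(-24) = -96
b(4) = 4(-96) = -384
b(5) = 4(-384) = -1536
b(6) = 4(-1536) = -6144
b(7) = 4(-6144) = -24576
b(8) = 4(-24576) = -98304
b(9) = 4(-98304) = -393216

-393216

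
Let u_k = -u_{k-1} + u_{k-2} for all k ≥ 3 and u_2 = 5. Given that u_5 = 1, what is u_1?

Let u_1 = y.
u_3 = -5 + y
u_4 = 10 - y
u_5 = -15 + 2y
So -15 + 2y = 1, giving y = 8.

8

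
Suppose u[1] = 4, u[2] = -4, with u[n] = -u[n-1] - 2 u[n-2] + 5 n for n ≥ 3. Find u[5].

-14

u[3] = -(-4) - 2(4) + 15 = 11
u[4] = -11 - 2(-4) + 20 = 17
u[5] = -17 - 2(11) + 25 = -14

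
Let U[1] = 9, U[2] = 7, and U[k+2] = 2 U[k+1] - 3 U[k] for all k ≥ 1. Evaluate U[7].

227

U[3] = 2(7) - 3(9) = -13
U[4] = 2(-13) - 3(7) = -47
U[5] = 2(-47) - 3(-13) = -55
U[6] = 2(-55) - 3(-47) = 31
U[7] = 2(31) - 3(-55) = 227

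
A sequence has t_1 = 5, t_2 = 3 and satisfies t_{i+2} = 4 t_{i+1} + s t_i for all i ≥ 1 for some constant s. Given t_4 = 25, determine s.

-1

t_3 = 12 + 5s
t_4 = 48 + 23s
So 48 + 23s = 25, giving s = -1.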